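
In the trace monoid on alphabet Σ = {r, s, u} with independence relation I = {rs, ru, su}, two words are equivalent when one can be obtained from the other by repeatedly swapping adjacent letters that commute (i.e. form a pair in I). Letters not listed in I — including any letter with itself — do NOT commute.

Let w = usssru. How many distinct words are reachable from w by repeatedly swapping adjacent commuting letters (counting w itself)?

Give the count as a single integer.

60

#0=u has no predecessor
#1=s has no predecessor
#2=s depends on [1:s]
#3=s depends on [2:s]
#4=r has no predecessor
#5=u depends on [0:u]
sources: [0:u, 1:s, 4:r]
N(rest) = Σ N(rest − s) over sources s of rest; N(one piece) = 1:
  size 1 → [3]=1  [4]=1  [5]=1
  size 2 → [0,5]=1  [2,3]=1  [3,4]=2  [3,5]=2  [4,5]=2
  size 3 → [0,3,5]=3  [0,4,5]=3  [1,2,3]=1  [2,3,4]=3  [2,3,5]=3  [3,4,5]=6
  size 4 → [0,2,3,5]=6  [0,3,4,5]=12  [1,2,3,4]=4  [1,2,3,5]=4  [2,3,4,5]=12
  first=0(u) contributes 20
  first=1(s) contributes 30
  first=4(r) contributes 10
|[w]| = 60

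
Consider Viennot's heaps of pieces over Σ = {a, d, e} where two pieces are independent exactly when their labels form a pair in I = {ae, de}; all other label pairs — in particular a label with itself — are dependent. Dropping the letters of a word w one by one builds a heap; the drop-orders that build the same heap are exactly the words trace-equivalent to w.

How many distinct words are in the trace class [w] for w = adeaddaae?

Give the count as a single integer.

36

drop 0:a onto floor
drop 1:d onto {0:a}
drop 2:e onto floor
drop 3:a onto {1:d}
drop 4:d onto {3:a}
drop 5:d onto {4:d}
drop 6:a onto {5:d}
drop 7:a onto {6:a}
drop 8:e onto {2:e}
ground layer = {0:a, 2:e}
drop-orders for the pieces not yet dropped (sum over which currently-grounded one goes next):
  1 to go: {7} 1  {8} 1
  2 to go: {2,8} 1  {6,7} 1  {7,8} 2
  3 to go: {2,7,8} 3  {5,6,7} 1  {6,7,8} 3
  4 to go: {2,6,7,8} 6  {4,5,6,7} 1  {5,6,7,8} 4
  5 to go: {2,5,6,7,8} 10  {3,4,5,6,7} 1  {4,5,6,7,8} 5
  6 to go: {1,3,4,5,6,7} 1  {2,4,5,6,7,8} 15  {3,4,5,6,7,8} 6
  7 to go: {0,1,3,4,5,6,7} 1  {1,3,4,5,6,7,8} 7  {2,3,4,5,6,7,8} 21
  if 0:a drops first: 28 orders
  if 2:e drops first: 8 orders
heap linearizations: 36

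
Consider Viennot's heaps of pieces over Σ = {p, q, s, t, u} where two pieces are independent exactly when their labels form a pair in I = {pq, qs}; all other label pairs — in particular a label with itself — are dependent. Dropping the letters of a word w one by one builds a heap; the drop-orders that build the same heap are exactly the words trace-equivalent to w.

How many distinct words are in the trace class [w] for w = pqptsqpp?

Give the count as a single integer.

12

drop 0:p onto floor
drop 1:q onto floor
drop 2:p onto {0:p}
drop 3:t onto {1:q, 2:p}
drop 4:s onto {3:t}
drop 5:q onto {3:t}
drop 6:p onto {4:s}
drop 7:p onto {6:p}
ground layer = {0:p, 1:q}
drop-orders for the pieces not yet dropped (sum over which currently-grounded one goes next):
  1 to go: {5} 1  {7} 1
  2 to go: {5,7} 2  {6,7} 1
  3 to go: {4,6,7} 1  {5,6,7} 3
  4 to go: {4,5,6,7} 4
  5 to go: {3,4,5,6,7} 4
  6 to go: {1,3,4,5,6,7} 4  {2,3,4,5,6,7} 4
  if 0:p drops first: 8 orders
  if 1:q drops first: 4 orders
heap linearizations: 12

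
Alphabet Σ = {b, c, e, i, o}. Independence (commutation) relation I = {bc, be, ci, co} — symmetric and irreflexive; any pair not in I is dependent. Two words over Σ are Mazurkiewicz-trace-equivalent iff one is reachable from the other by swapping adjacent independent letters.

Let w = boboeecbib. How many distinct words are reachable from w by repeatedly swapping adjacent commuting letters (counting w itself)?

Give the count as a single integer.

10

#0=b has no predecessor
#1=o depends on [0:b]
#2=b depends on [1:o]
#3=o depends on [2:b]
#4=e depends on [3:o]
#5=e depends on [4:e]
#6=c depends on [5:e]
#7=b depends on [3:o]
#8=i depends on [5:e, 7:b]
#9=b depends on [8:i]
sources: [0:b]
N(rest) = Σ N(rest − s) over sources s of rest; N(one piece) = 1:
  size 1 → [6]=1  [9]=1
  size 2 → [6,9]=2  [8,9]=1
  size 3 → [6,8,9]=3  [7,8,9]=1
  size 4 → [5,6,8,9]=3  [6,7,8,9]=4
  size 5 → [4,5,6,8,9]=3  [5,6,7,8,9]=7
  size 6 → [4,5,6,7,8,9]=10
  size 7 → [3,4,5,6,7,8,9]=10
  size 8 → [2,3,4,5,6,7,8,9]=10
  first=0(b) contributes 10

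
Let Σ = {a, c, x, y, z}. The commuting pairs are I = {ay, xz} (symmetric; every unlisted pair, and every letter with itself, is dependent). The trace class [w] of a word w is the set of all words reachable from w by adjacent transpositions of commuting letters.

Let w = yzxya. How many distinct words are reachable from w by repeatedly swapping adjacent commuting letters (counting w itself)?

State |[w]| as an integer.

#0=y has no predecessor
#1=z depends on [0:y]
#2=x depends on [0:y]
#3=y depends on [1:z, 2:x]
#4=a depends on [1:z, 2:x]
sources: [0:y]
N(rest) = Σ N(rest − s) over sources s of rest; N(one piece) = 1:
  size 1 → [3]=1  [4]=1
  size 2 → [3,4]=2
  size 3 → [1,3,4]=2  [2,3,4]=2
  first=0(y) contributes 4

4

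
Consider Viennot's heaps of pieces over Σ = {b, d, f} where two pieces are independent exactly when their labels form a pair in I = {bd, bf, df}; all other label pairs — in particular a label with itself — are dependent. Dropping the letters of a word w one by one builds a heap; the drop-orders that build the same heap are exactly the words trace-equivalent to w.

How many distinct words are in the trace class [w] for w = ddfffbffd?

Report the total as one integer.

piece 0:d — minimal
piece 1:d rests on {0:d}
piece 2:f — minimal
piece 3:f rests on {2:f}
piece 4:f rests on {3:f}
piece 5:b — minimal
piece 6:f rests on {4:f}
piece 7:f rests on {6:f}
piece 8:d rests on {1:d}
minimal pieces: {0:d, 2:f, 5:b}
ways to finish when only these pieces remain (= sum over removing one remaining piece with nothing left below it):
  1 left: {5}→1  {7}→1  {8}→1
  2 left: {1,8}→1  {5,7}→2  {5,8}→2  {6,7}→1  {7,8}→2
  3 left: {0,1,8}→1  {1,5,8}→3  {1,7,8}→3  {4,6,7}→1  {5,6,7}→3  {5,7,8}→6  {6,7,8}→3
  4 left: {0,1,5,8}→4  {0,1,7,8}→4  {1,5,7,8}→12  {1,6,7,8}→6  {3,4,6,7}→1  {4,5,6,7}→4  {4,6,7,8}→4  {5,6,7,8}→12
  5 left: {0,1,5,7,8}→20  {0,1,6,7,8}→10  {1,4,6,7,8}→10  {1,5,6,7,8}→30  {2,3,4,6,7}→1  {3,4,5,6,7}→5  {3,4,6,7,8}→5  {4,5,6,7,8}→20
  6 left: {0,1,4,6,7,8}→20  {0,1,5,6,7,8}→60  {1,3,4,6,7,8}→15  {1,4,5,6,7,8}→60  {2,3,4,5,6,7}→6  {2,3,4,6,7,8}→6  {3,4,5,6,7,8}→30
  7 left: {0,1,3,4,6,7,8}→35  {0,1,4,5,6,7,8}→140  {1,2,3,4,6,7,8}→21  {1,3,4,5,6,7,8}→105  {2,3,4,5,6,7,8}→42
  placing 0:d first → 168 extensions
  placing 2:f first → 280 extensions
  placing 5:b first → 56 extensions
total linear extensions = 504

504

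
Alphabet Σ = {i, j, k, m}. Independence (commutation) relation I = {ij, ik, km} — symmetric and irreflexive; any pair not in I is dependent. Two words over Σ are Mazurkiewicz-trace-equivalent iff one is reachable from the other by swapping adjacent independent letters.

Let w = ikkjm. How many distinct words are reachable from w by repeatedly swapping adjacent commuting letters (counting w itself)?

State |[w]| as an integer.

4

drop 0:i onto floor
drop 1:k onto floor
drop 2:k onto {1:k}
drop 3:j onto {2:k}
drop 4:m onto {0:i, 3:j}
ground layer = {0:i, 1:k}
drop-orders for the pieces not yet dropped (sum over which currently-grounded one goes next):
  1 to go: {4} 1
  2 to go: {0,4} 1  {3,4} 1
  3 to go: {0,3,4} 2  {2,3,4} 1
  if 0:i drops first: 1 orders
  if 1:k drops first: 3 orders
heap linearizations: 4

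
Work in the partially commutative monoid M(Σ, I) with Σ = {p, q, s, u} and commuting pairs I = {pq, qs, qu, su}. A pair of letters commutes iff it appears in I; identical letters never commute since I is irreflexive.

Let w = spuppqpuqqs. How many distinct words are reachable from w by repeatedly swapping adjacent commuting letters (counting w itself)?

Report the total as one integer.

330

drop 0:s onto floor
drop 1:p onto {0:s}
drop 2:u onto {1:p}
drop 3:p onto {2:u}
drop 4:p onto {3:p}
drop 5:q onto floor
drop 6:p onto {4:p}
drop 7:u onto {6:p}
drop 8:q onto {5:q}
drop 9:q onto {8:q}
drop 10:s onto {6:p}
ground layer = {0:s, 5:q}
drop-orders for the pieces not yet dropped (sum over which currently-grounded one goes next):
  1 to go: {7} 1  {9} 1  {10} 1
  2 to go: {7,9} 2  {7,10} 2  {8,9} 1  {9,10} 2
  3 to go: {5,8,9} 1  {6,7,10} 2  {7,8,9} 3  {7,9,10} 6  {8,9,10} 3
  4 to go: {4,6,7,10} 2  {5,7,8,9} 4  {5,8,9,10} 4  {6,7,9,10} 8  {7,8,9,10} 12
  5 to go: {3,4,6,7,10} 2  {4,6,7,9,10} 10  {5,7,8,9,10} 20  {6,7,8,9,10} 20
  6 to go: {2,3,4,6,7,10} 2  {3,4,6,7,9,10} 12  {4,6,7,8,9,10} 30  {5,6,7,8,9,10} 40
  7 to go: {1,2,3,4,6,7,10} 2  {2,3,4,6,7,9,10} 14  {3,4,6,7,8,9,10} 42  {4,5,6,7,8,9,10} 70
  8 to go: {0,1,2,3,4,6,7,10} 2  {1,2,3,4,6,7,9,10} 16  {2,3,4,6,7,8,9,10} 56  {3,4,5,6,7,8,9,10} 112
  9 to go: {0,1,2,3,4,6,7,9,10} 18  {1,2,3,4,6,7,8,9,10} 72  {2,3,4,5,6,7,8,9,10} 168
  if 0:s drops first: 240 orders
  if 5:q drops first: 90 orders
heap linearizations: 330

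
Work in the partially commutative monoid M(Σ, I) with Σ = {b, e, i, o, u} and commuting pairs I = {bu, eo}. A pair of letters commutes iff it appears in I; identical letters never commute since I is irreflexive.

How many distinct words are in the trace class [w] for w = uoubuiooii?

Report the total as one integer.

3

drop 0:u onto floor
drop 1:o onto {0:u}
drop 2:u onto {1:o}
drop 3:b onto {1:o}
drop 4:u onto {2:u}
drop 5:i onto {3:b, 4:u}
drop 6:o onto {5:i}
drop 7:o onto {6:o}
drop 8:i onto {7:o}
drop 9:i onto {8:i}
ground layer = {0:u}
drop-orders for the pieces not yet dropped (sum over which currently-grounded one goes next):
  1 to go: {9} 1
  2 to go: {8,9} 1
  3 to go: {7,8,9} 1
  4 to go: {6,7,8,9} 1
  5 to go: {5,6,7,8,9} 1
  6 to go: {3,5,6,7,8,9} 1  {4,5,6,7,8,9} 1
  7 to go: {2,4,5,6,7,8,9} 1  {3,4,5,6,7,8,9} 2
  8 to go: {2,3,4,5,6,7,8,9} 3
  if 0:u drops first: 3 orders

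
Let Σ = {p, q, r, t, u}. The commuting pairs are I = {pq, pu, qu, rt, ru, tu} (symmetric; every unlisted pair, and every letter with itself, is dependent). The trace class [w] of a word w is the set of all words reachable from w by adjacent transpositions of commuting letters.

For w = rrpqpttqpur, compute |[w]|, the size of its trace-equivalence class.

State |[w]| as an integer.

66

piece 0:r — minimal
piece 1:r rests on {0:r}
piece 2:p rests on {1:r}
piece 3:q rests on {1:r}
piece 4:p rests on {2:p}
piece 5:t rests on {3:q, 4:p}
piece 6:t rests on {5:t}
piece 7:q rests on {6:t}
piece 8:p rests on {6:t}
piece 9:u — minimal
piece 10:r rests on {7:q, 8:p}
minimal pieces: {0:r, 9:u}
ways to finish when only these pieces remain (= sum over removing one remaining piece with nothing left below it):
  1 left: {9}→1  {10}→1
  2 left: {7,10}→1  {8,10}→1  {9,10}→2
  3 left: {7,8,10}→2  {7,9,10}→3  {8,9,10}→3
  4 left: {6,7,8,10}→2  {7,8,9,10}→8
  5 left: {5,6,7,8,10}→2  {6,7,8,9,10}→10
  6 left: {3,5,6,7,8,10}→2  {4,5,6,7,8,10}→2  {5,6,7,8,9,10}→12
  7 left: {2,4,5,6,7,8,10}→2  {3,4,5,6,7,8,10}→4  {3,5,6,7,8,9,10}→14  {4,5,6,7,8,9,10}→14
  8 left: {2,3,4,5,6,7,8,10}→6  {2,4,5,6,7,8,9,10}→16  {3,4,5,6,7,8,9,10}→32
  9 left: {1,2,3,4,5,6,7,8,10}→6  {2,3,4,5,6,7,8,9,10}→54
  placing 0:r first → 60 extensions
  placing 9:u first → 6 extensions
total linear extensions = 66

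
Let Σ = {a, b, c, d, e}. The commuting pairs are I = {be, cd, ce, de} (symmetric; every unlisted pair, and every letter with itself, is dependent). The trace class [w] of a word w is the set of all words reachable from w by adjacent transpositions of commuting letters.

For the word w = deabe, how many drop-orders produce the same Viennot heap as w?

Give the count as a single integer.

#0=d has no predecessor
#1=e has no predecessor
#2=a depends on [0:d, 1:e]
#3=b depends on [2:a]
#4=e depends on [2:a]
sources: [0:d, 1:e]
N(rest) = Σ N(rest − s) over sources s of rest; N(one piece) = 1:
  size 1 → [3]=1  [4]=1
  size 2 → [3,4]=2
  size 3 → [2,3,4]=2
  first=0(d) contributes 2
  first=1(e) contributes 2
|[w]| = 4

4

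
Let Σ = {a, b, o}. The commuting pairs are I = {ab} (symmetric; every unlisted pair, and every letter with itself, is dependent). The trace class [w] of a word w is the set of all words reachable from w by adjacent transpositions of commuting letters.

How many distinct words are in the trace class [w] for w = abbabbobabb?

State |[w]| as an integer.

#0=a has no predecessor
#1=b has no predecessor
#2=b depends on [1:b]
#3=a depends on [0:a]
#4=b depends on [2:b]
#5=b depends on [4:b]
#6=o depends on [3:a, 5:b]
#7=b depends on [6:o]
#8=a depends on [6:o]
#9=b depends on [7:b]
#10=b depends on [9:b]
sources: [0:a, 1:b]
N(rest) = Σ N(rest − s) over sources s of rest; N(one piece) = 1:
  size 1 → [8]=1  [10]=1
  size 2 → [8,10]=2  [9,10]=1
  size 3 → [7,9,10]=1  [8,9,10]=3
  size 4 → [7,8,9,10]=4
  size 5 → [6,7,8,9,10]=4
  size 6 → [3,6,7,8,9,10]=4  [5,6,7,8,9,10]=4
  size 7 → [0,3,6,7,8,9,10]=4  [3,5,6,7,8,9,10]=8  [4,5,6,7,8,9,10]=4
  size 8 → [0,3,5,6,7,8,9,10]=12  [2,4,5,6,7,8,9,10]=4  [3,4,5,6,7,8,9,10]=12
  size 9 → [0,3,4,5,6,7,8,9,10]=24  [1,2,4,5,6,7,8,9,10]=4  [2,3,4,5,6,7,8,9,10]=16
  first=0(a) contributes 20
  first=1(b) contributes 40
|[w]| = 60

60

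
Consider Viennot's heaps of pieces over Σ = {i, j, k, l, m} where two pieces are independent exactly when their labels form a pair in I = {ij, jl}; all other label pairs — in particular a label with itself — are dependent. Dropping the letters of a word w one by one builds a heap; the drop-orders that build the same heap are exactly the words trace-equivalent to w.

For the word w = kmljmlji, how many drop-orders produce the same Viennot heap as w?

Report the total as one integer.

drop 0:k onto floor
drop 1:m onto {0:k}
drop 2:l onto {1:m}
drop 3:j onto {1:m}
drop 4:m onto {2:l, 3:j}
drop 5:l onto {4:m}
drop 6:j onto {4:m}
drop 7:i onto {5:l}
ground layer = {0:k}
drop-orders for the pieces not yet dropped (sum over which currently-grounded one goes next):
  1 to go: {6} 1  {7} 1
  2 to go: {5,7} 1  {6,7} 2
  3 to go: {5,6,7} 3
  4 to go: {4,5,6,7} 3
  5 to go: {2,4,5,6,7} 3  {3,4,5,6,7} 3
  6 to go: {2,3,4,5,6,7} 6
  if 0:k drops first: 6 orders

6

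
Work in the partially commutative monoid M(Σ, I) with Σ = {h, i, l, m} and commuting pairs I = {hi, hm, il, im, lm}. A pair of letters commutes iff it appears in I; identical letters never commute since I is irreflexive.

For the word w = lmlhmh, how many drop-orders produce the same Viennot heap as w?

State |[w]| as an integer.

15

drop 0:l onto floor
drop 1:m onto floor
drop 2:l onto {0:l}
drop 3:h onto {2:l}
drop 4:m onto {1:m}
drop 5:h onto {3:h}
ground layer = {0:l, 1:m}
drop-orders for the pieces not yet dropped (sum over which currently-grounded one goes next):
  1 to go: {4} 1  {5} 1
  2 to go: {1,4} 1  {3,5} 1  {4,5} 2
  3 to go: {1,4,5} 3  {2,3,5} 1  {3,4,5} 3
  4 to go: {0,2,3,5} 1  {1,3,4,5} 6  {2,3,4,5} 4
  if 0:l drops first: 10 orders
  if 1:m drops first: 5 orders
heap linearizations: 15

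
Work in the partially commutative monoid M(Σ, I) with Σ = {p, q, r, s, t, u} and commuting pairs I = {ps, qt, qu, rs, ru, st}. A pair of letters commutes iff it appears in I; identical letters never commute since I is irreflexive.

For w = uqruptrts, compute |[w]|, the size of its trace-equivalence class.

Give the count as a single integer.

33

drop 0:u onto floor
drop 1:q onto floor
drop 2:r onto {1:q}
drop 3:u onto {0:u}
drop 4:p onto {2:r, 3:u}
drop 5:t onto {4:p}
drop 6:r onto {5:t}
drop 7:t onto {6:r}
drop 8:s onto {1:q, 3:u}
ground layer = {0:u, 1:q}
drop-orders for the pieces not yet dropped (sum over which currently-grounded one goes next):
  1 to go: {7} 1  {8} 1
  2 to go: {6,7} 1  {7,8} 2
  3 to go: {5,6,7} 1  {6,7,8} 3
  4 to go: {4,5,6,7} 1  {5,6,7,8} 4
  5 to go: {2,4,5,6,7} 1  {4,5,6,7,8} 5
  6 to go: {2,4,5,6,7,8} 6  {3,4,5,6,7,8} 5
  7 to go: {0,3,4,5,6,7,8} 5  {1,2,4,5,6,7,8} 6  {2,3,4,5,6,7,8} 11
  if 0:u drops first: 17 orders
  if 1:q drops first: 16 orders
heap linearizations: 33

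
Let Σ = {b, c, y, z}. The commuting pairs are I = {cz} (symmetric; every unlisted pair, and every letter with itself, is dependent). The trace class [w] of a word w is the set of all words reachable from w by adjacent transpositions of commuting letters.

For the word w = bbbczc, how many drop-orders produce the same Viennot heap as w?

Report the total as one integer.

#0=b has no predecessor
#1=b depends on [0:b]
#2=b depends on [1:b]
#3=c depends on [2:b]
#4=z depends on [2:b]
#5=c depends on [3:c]
sources: [0:b]
N(rest) = Σ N(rest − s) over sources s of rest; N(one piece) = 1:
  size 1 → [4]=1  [5]=1
  size 2 → [3,5]=1  [4,5]=2
  size 3 → [3,4,5]=3
  size 4 → [2,3,4,5]=3
  first=0(b) contributes 3

3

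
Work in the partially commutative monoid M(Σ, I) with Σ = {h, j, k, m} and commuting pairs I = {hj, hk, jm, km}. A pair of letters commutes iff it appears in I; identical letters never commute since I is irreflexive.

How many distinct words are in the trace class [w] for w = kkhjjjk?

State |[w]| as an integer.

7

piece 0:k — minimal
piece 1:k rests on {0:k}
piece 2:h — minimal
piece 3:j rests on {1:k}
piece 4:j rests on {3:j}
piece 5:j rests on {4:j}
piece 6:k rests on {5:j}
minimal pieces: {0:k, 2:h}
ways to finish when only these pieces remain (= sum over removing one remaining piece with nothing left below it):
  1 left: {2}→1  {6}→1
  2 left: {2,6}→2  {5,6}→1
  3 left: {2,5,6}→3  {4,5,6}→1
  4 left: {2,4,5,6}→4  {3,4,5,6}→1
  5 left: {1,3,4,5,6}→1  {2,3,4,5,6}→5
  placing 0:k first → 6 extensions
  placing 2:h first → 1 extensions
total linear extensions = 7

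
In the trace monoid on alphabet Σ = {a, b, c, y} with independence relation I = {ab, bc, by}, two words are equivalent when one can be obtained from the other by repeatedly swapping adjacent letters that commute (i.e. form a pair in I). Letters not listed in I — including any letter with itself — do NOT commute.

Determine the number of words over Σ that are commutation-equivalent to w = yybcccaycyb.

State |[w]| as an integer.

55

#0=y has no predecessor
#1=y depends on [0:y]
#2=b has no predecessor
#3=c depends on [1:y]
#4=c depends on [3:c]
#5=c depends on [4:c]
#6=a depends on [5:c]
#7=y depends on [6:a]
#8=c depends on [7:y]
#9=y depends on [8:c]
#10=b depends on [2:b]
sources: [0:y, 2:b]
N(rest) = Σ N(rest − s) over sources s of rest; N(one piece) = 1:
  size 1 → [9]=1  [10]=1
  size 2 → [2,10]=1  [8,9]=1  [9,10]=2
  size 3 → [2,9,10]=3  [7,8,9]=1  [8,9,10]=3
  size 4 → [2,8,9,10]=6  [6,7,8,9]=1  [7,8,9,10]=4
  size 5 → [2,7,8,9,10]=10  [5,6,7,8,9]=1  [6,7,8,9,10]=5
  size 6 → [2,6,7,8,9,10]=15  [4,5,6,7,8,9]=1  [5,6,7,8,9,10]=6
  size 7 → [2,5,6,7,8,9,10]=21  [3,4,5,6,7,8,9]=1  [4,5,6,7,8,9,10]=7
  size 8 → [1,3,4,5,6,7,8,9]=1  [2,4,5,6,7,8,9,10]=28  [3,4,5,6,7,8,9,10]=8
  size 9 → [0,1,3,4,5,6,7,8,9]=1  [1,3,4,5,6,7,8,9,10]=9  [2,3,4,5,6,7,8,9,10]=36
  first=0(y) contributes 45
  first=2(b) contributes 10
|[w]| = 55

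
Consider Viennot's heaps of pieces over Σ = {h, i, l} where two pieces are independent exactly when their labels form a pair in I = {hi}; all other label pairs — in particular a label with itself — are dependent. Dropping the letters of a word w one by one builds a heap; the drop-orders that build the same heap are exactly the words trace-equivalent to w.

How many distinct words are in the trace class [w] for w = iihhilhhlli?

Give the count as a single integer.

10

drop 0:i onto floor
drop 1:i onto {0:i}
drop 2:h onto floor
drop 3:h onto {2:h}
drop 4:i onto {1:i}
drop 5:l onto {3:h, 4:i}
drop 6:h onto {5:l}
drop 7:h onto {6:h}
drop 8:l onto {7:h}
drop 9:l onto {8:l}
drop 10:i onto {9:l}
ground layer = {0:i, 2:h}
drop-orders for the pieces not yet dropped (sum over which currently-grounded one goes next):
  1 to go: {10} 1
  2 to go: {9,10} 1
  3 to go: {8,9,10} 1
  4 to go: {7,8,9,10} 1
  5 to go: {6,7,8,9,10} 1
  6 to go: {5,6,7,8,9,10} 1
  7 to go: {3,5,6,7,8,9,10} 1  {4,5,6,7,8,9,10} 1
  8 to go: {1,4,5,6,7,8,9,10} 1  {2,3,5,6,7,8,9,10} 1  {3,4,5,6,7,8,9,10} 2
  9 to go: {0,1,4,5,6,7,8,9,10} 1  {1,3,4,5,6,7,8,9,10} 3  {2,3,4,5,6,7,8,9,10} 3
  if 0:i drops first: 6 orders
  if 2:h drops first: 4 orders
heap linearizations: 10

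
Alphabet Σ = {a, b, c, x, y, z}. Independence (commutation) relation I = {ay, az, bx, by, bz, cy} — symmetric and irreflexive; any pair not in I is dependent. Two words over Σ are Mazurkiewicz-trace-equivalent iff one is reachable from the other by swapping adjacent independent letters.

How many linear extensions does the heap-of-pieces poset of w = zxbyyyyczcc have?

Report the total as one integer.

25

#0=z has no predecessor
#1=x depends on [0:z]
#2=b has no predecessor
#3=y depends on [1:x]
#4=y depends on [3:y]
#5=y depends on [4:y]
#6=y depends on [5:y]
#7=c depends on [1:x, 2:b]
#8=z depends on [6:y, 7:c]
#9=c depends on [8:z]
#10=c depends on [9:c]
sources: [0:z, 2:b]
N(rest) = Σ N(rest − s) over sources s of rest; N(one piece) = 1:
  size 1 → [10]=1
  size 2 → [9,10]=1
  size 3 → [8,9,10]=1
  size 4 → [6,8,9,10]=1  [7,8,9,10]=1
  size 5 → [2,7,8,9,10]=1  [5,6,8,9,10]=1  [6,7,8,9,10]=2
  size 6 → [2,6,7,8,9,10]=3  [4,5,6,8,9,10]=1  [5,6,7,8,9,10]=3
  size 7 → [2,5,6,7,8,9,10]=6  [3,4,5,6,8,9,10]=1  [4,5,6,7,8,9,10]=4
  size 8 → [2,4,5,6,7,8,9,10]=10  [3,4,5,6,7,8,9,10]=5
  size 9 → [1,3,4,5,6,7,8,9,10]=5  [2,3,4,5,6,7,8,9,10]=15
  first=0(z) contributes 20
  first=2(b) contributes 5
|[w]| = 25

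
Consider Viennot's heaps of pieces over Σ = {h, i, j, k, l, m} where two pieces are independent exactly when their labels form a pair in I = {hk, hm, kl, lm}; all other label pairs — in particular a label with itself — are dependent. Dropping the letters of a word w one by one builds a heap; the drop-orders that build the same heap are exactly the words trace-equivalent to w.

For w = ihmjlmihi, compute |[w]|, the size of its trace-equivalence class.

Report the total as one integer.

4

drop 0:i onto floor
drop 1:h onto {0:i}
drop 2:m onto {0:i}
drop 3:j onto {1:h, 2:m}
drop 4:l onto {3:j}
drop 5:m onto {3:j}
drop 6:i onto {4:l, 5:m}
drop 7:h onto {6:i}
drop 8:i onto {7:h}
ground layer = {0:i}
drop-orders for the pieces not yet dropped (sum over which currently-grounded one goes next):
  1 to go: {8} 1
  2 to go: {7,8} 1
  3 to go: {6,7,8} 1
  4 to go: {4,6,7,8} 1  {5,6,7,8} 1
  5 to go: {4,5,6,7,8} 2
  6 to go: {3,4,5,6,7,8} 2
  7 to go: {1,3,4,5,6,7,8} 2  {2,3,4,5,6,7,8} 2
  if 0:i drops first: 4 orders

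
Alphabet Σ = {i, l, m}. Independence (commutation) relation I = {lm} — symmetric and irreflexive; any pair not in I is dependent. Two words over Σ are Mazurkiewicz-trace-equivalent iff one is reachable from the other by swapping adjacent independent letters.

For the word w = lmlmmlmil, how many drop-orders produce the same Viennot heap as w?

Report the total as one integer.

35

#0=l has no predecessor
#1=m has no predecessor
#2=l depends on [0:l]
#3=m depends on [1:m]
#4=m depends on [3:m]
#5=l depends on [2:l]
#6=m depends on [4:m]
#7=i depends on [5:l, 6:m]
#8=l depends on [7:i]
sources: [0:l, 1:m]
N(rest) = Σ N(rest − s) over sources s of rest; N(one piece) = 1:
  size 1 → [8]=1
  size 2 → [7,8]=1
  size 3 → [5,7,8]=1  [6,7,8]=1
  size 4 → [2,5,7,8]=1  [4,6,7,8]=1  [5,6,7,8]=2
  size 5 → [0,2,5,7,8]=1  [2,5,6,7,8]=3  [3,4,6,7,8]=1  [4,5,6,7,8]=3
  size 6 → [0,2,5,6,7,8]=4  [1,3,4,6,7,8]=1  [2,4,5,6,7,8]=6  [3,4,5,6,7,8]=4
  size 7 → [0,2,4,5,6,7,8]=10  [1,3,4,5,6,7,8]=5  [2,3,4,5,6,7,8]=10
  first=0(l) contributes 15
  first=1(m) contributes 20
|[w]| = 35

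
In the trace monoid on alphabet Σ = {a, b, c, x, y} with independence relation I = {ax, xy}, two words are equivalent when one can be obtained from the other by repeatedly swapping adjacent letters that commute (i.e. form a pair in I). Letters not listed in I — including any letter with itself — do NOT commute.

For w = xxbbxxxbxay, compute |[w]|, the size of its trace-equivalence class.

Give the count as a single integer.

3

#0=x has no predecessor
#1=x depends on [0:x]
#2=b depends on [1:x]
#3=b depends on [2:b]
#4=x depends on [3:b]
#5=x depends on [4:x]
#6=x depends on [5:x]
#7=b depends on [6:x]
#8=x depends on [7:b]
#9=a depends on [7:b]
#10=y depends on [9:a]
sources: [0:x]
N(rest) = Σ N(rest − s) over sources s of rest; N(one piece) = 1:
  size 1 → [8]=1  [10]=1
  size 2 → [8,10]=2  [9,10]=1
  size 3 → [8,9,10]=3
  size 4 → [7,8,9,10]=3
  size 5 → [6,7,8,9,10]=3
  size 6 → [5,6,7,8,9,10]=3
  size 7 → [4,5,6,7,8,9,10]=3
  size 8 → [3,4,5,6,7,8,9,10]=3
  size 9 → [2,3,4,5,6,7,8,9,10]=3
  first=0(x) contributes 3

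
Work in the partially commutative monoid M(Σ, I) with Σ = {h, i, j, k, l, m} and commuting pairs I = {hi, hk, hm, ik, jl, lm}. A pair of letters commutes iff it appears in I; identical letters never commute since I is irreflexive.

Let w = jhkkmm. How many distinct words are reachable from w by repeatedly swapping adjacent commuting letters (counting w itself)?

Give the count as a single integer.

5

#0=j has no predecessor
#1=h depends on [0:j]
#2=k depends on [0:j]
#3=k depends on [2:k]
#4=m depends on [3:k]
#5=m depends on [4:m]
sources: [0:j]
N(rest) = Σ N(rest − s) over sources s of rest; N(one piece) = 1:
  size 1 → [1]=1  [5]=1
  size 2 → [1,5]=2  [4,5]=1
  size 3 → [1,4,5]=3  [3,4,5]=1
  size 4 → [1,3,4,5]=4  [2,3,4,5]=1
  first=0(j) contributes 5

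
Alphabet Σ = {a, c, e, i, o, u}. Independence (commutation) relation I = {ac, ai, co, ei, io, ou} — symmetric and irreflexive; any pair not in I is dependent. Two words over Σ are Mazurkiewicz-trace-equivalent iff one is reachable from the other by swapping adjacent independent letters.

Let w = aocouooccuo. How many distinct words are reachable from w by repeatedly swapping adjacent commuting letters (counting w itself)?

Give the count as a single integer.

378

0(a) covers ∅
1(o) covers 0:a
2(c) covers ∅
3(o) covers 1:o
4(u) covers 0:a, 2:c
5(o) covers 3:o
6(o) covers 5:o
7(c) covers 4:u
8(c) covers 7:c
9(u) covers 8:c
10(o) covers 6:o
floor of heap: 0:a, 2:c
completions by unplaced set U, small U first (add the entries for U minus each lowest piece of U):
  |U|=1: {9}:1  {10}:1
  |U|=2: {6,10}:1  {8,9}:1  {9,10}:2
  |U|=3: {5,6,10}:1  {6,9,10}:3  {7,8,9}:1  {8,9,10}:3
  |U|=4: {3,5,6,10}:1  {4,7,8,9}:1  {5,6,9,10}:4  {6,8,9,10}:6  {7,8,9,10}:4
  |U|=5: {1,3,5,6,10}:1  {2,4,7,8,9}:1  {3,5,6,9,10}:5  {4,7,8,9,10}:5  {5,6,8,9,10}:10  {6,7,8,9,10}:10
  |U|=6: {1,3,5,6,9,10}:6  {2,4,7,8,9,10}:6  {3,5,6,8,9,10}:15  {4,6,7,8,9,10}:15  {5,6,7,8,9,10}:20
  |U|=7: {1,3,5,6,8,9,10}:21  {2,4,6,7,8,9,10}:21  {3,5,6,7,8,9,10}:35  {4,5,6,7,8,9,10}:35
  |U|=8: {1,3,5,6,7,8,9,10}:56  {2,4,5,6,7,8,9,10}:56  {3,4,5,6,7,8,9,10}:70
  |U|=9: {1,3,4,5,6,7,8,9,10}:126  {2,3,4,5,6,7,8,9,10}:126
  start at 0(a): 252
  start at 2(c): 126
sum over floor = 378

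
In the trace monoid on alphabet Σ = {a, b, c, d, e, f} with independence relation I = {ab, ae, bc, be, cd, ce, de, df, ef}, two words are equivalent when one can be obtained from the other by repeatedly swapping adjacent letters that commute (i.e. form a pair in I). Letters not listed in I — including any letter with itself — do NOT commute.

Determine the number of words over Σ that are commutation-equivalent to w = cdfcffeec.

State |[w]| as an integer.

252

#0=c has no predecessor
#1=d has no predecessor
#2=f depends on [0:c]
#3=c depends on [2:f]
#4=f depends on [3:c]
#5=f depends on [4:f]
#6=e has no predecessor
#7=e depends on [6:e]
#8=c depends on [5:f]
sources: [0:c, 1:d, 6:e]
N(rest) = Σ N(rest − s) over sources s of rest; N(one piece) = 1:
  size 1 → [1]=1  [7]=1  [8]=1
  size 2 → [1,7]=2  [1,8]=2  [5,8]=1  [6,7]=1  [7,8]=2
  size 3 → [1,5,8]=3  [1,6,7]=3  [1,7,8]=6  [4,5,8]=1  [5,7,8]=3  [6,7,8]=3
  size 4 → [1,4,5,8]=4  [1,5,7,8]=12  [1,6,7,8]=12  [3,4,5,8]=1  [4,5,7,8]=4  [5,6,7,8]=6
  size 5 → [1,3,4,5,8]=5  [1,4,5,7,8]=20  [1,5,6,7,8]=30  [2,3,4,5,8]=1  [3,4,5,7,8]=5  [4,5,6,7,8]=10
  size 6 → [0,2,3,4,5,8]=1  [1,2,3,4,5,8]=6  [1,3,4,5,7,8]=30  [1,4,5,6,7,8]=60  [2,3,4,5,7,8]=6  [3,4,5,6,7,8]=15
  size 7 → [0,1,2,3,4,5,8]=7  [0,2,3,4,5,7,8]=7  [1,2,3,4,5,7,8]=42  [1,3,4,5,6,7,8]=105  [2,3,4,5,6,7,8]=21
  first=0(c) contributes 168
  first=1(d) contributes 28
  first=6(e) contributes 56
|[w]| = 252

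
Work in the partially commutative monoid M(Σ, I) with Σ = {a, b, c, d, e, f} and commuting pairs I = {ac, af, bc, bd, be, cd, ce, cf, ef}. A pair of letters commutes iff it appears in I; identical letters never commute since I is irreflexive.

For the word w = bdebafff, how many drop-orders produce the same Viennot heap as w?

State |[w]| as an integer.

0(b) covers ∅
1(d) covers ∅
2(e) covers 1:d
3(b) covers 0:b
4(a) covers 2:e, 3:b
5(f) covers 1:d, 3:b
6(f) covers 5:f
7(f) covers 6:f
floor of heap: 0:b, 1:d
completions by unplaced set U, small U first (add the entries for U minus each lowest piece of U):
  |U|=1: {4}:1  {7}:1
  |U|=2: {2,4}:1  {4,7}:2  {6,7}:1
  |U|=3: {2,4,7}:3  {4,6,7}:3  {5,6,7}:1
  |U|=4: {2,4,6,7}:6  {4,5,6,7}:4
  |U|=5: {2,4,5,6,7}:10  {3,4,5,6,7}:4
  |U|=6: {0,3,4,5,6,7}:4  {1,2,4,5,6,7}:10  {2,3,4,5,6,7}:14
  start at 0(b): 24
  start at 1(d): 18
sum over floor = 42

42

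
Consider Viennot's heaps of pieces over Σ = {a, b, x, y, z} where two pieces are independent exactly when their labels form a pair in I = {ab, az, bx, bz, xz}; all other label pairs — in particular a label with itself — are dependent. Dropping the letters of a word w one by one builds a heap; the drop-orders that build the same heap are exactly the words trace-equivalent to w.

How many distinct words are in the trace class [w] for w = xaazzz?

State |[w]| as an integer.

0(x) covers ∅
1(a) covers 0:x
2(a) covers 1:a
3(z) covers ∅
4(z) covers 3:z
5(z) covers 4:z
floor of heap: 0:x, 3:z
completions by unplaced set U, small U first (add the entries for U minus each lowest piece of U):
  |U|=1: {2}:1  {5}:1
  |U|=2: {1,2}:1  {2,5}:2  {4,5}:1
  |U|=3: {0,1,2}:1  {1,2,5}:3  {2,4,5}:3  {3,4,5}:1
  |U|=4: {0,1,2,5}:4  {1,2,4,5}:6  {2,3,4,5}:4
  start at 0(x): 10
  start at 3(z): 10
sum over floor = 20

20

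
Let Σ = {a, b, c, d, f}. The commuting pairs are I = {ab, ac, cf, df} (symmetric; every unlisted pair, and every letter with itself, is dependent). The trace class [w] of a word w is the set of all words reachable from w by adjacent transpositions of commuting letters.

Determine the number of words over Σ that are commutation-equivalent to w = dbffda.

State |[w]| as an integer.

#0=d has no predecessor
#1=b depends on [0:d]
#2=f depends on [1:b]
#3=f depends on [2:f]
#4=d depends on [1:b]
#5=a depends on [3:f, 4:d]
sources: [0:d]
N(rest) = Σ N(rest − s) over sources s of rest; N(one piece) = 1:
  size 1 → [5]=1
  size 2 → [3,5]=1  [4,5]=1
  size 3 → [2,3,5]=1  [3,4,5]=2
  size 4 → [2,3,4,5]=3
  first=0(d) contributes 3

3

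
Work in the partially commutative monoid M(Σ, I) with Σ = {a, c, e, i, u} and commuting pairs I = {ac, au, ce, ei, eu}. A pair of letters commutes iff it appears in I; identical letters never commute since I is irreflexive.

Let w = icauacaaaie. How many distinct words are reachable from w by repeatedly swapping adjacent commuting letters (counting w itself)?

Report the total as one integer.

140

0(i) covers ∅
1(c) covers 0:i
2(a) covers 0:i
3(u) covers 1:c
4(a) covers 2:a
5(c) covers 3:u
6(a) covers 4:a
7(a) covers 6:a
8(a) covers 7:a
9(i) covers 5:c, 8:a
10(e) covers 8:a
floor of heap: 0:i
completions by unplaced set U, small U first (add the entries for U minus each lowest piece of U):
  |U|=1: {9}:1  {10}:1
  |U|=2: {5,9}:1  {9,10}:2
  |U|=3: {3,5,9}:1  {5,9,10}:3  {8,9,10}:2
  |U|=4: {1,3,5,9}:1  {3,5,9,10}:4  {5,8,9,10}:5  {7,8,9,10}:2
  |U|=5: {1,3,5,9,10}:5  {3,5,8,9,10}:9  {5,7,8,9,10}:7  {6,7,8,9,10}:2
  |U|=6: {1,3,5,8,9,10}:14  {3,5,7,8,9,10}:16  {4,6,7,8,9,10}:2  {5,6,7,8,9,10}:9
  |U|=7: {1,3,5,7,8,9,10}:30  {2,4,6,7,8,9,10}:2  {3,5,6,7,8,9,10}:25  {4,5,6,7,8,9,10}:11
  |U|=8: {1,3,5,6,7,8,9,10}:55  {2,4,5,6,7,8,9,10}:13  {3,4,5,6,7,8,9,10}:36
  |U|=9: {1,3,4,5,6,7,8,9,10}:91  {2,3,4,5,6,7,8,9,10}:49
  start at 0(i): 140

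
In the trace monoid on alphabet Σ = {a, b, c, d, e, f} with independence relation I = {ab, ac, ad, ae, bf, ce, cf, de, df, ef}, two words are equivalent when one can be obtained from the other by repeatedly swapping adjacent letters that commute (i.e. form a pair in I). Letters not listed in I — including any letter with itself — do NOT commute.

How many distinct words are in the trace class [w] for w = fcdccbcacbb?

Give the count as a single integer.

#0=f has no predecessor
#1=c has no predecessor
#2=d depends on [1:c]
#3=c depends on [2:d]
#4=c depends on [3:c]
#5=b depends on [4:c]
#6=c depends on [5:b]
#7=a depends on [0:f]
#8=c depends on [6:c]
#9=b depends on [8:c]
#10=b depends on [9:b]
sources: [0:f, 1:c]
N(rest) = Σ N(rest − s) over sources s of rest; N(one piece) = 1:
  size 1 → [7]=1  [10]=1
  size 2 → [0,7]=1  [7,10]=2  [9,10]=1
  size 3 → [0,7,10]=3  [7,9,10]=3  [8,9,10]=1
  size 4 → [0,7,9,10]=6  [6,8,9,10]=1  [7,8,9,10]=4
  size 5 → [0,7,8,9,10]=10  [5,6,8,9,10]=1  [6,7,8,9,10]=5
  size 6 → [0,6,7,8,9,10]=15  [4,5,6,8,9,10]=1  [5,6,7,8,9,10]=6
  size 7 → [0,5,6,7,8,9,10]=21  [3,4,5,6,8,9,10]=1  [4,5,6,7,8,9,10]=7
  size 8 → [0,4,5,6,7,8,9,10]=28  [2,3,4,5,6,8,9,10]=1  [3,4,5,6,7,8,9,10]=8
  size 9 → [0,3,4,5,6,7,8,9,10]=36  [1,2,3,4,5,6,8,9,10]=1  [2,3,4,5,6,7,8,9,10]=9
  first=0(f) contributes 10
  first=1(c) contributes 45
|[w]| = 55

55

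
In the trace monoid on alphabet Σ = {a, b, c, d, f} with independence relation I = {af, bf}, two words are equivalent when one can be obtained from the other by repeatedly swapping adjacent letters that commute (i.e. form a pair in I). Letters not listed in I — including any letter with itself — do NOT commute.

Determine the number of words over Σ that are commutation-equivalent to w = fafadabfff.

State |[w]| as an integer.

#0=f has no predecessor
#1=a has no predecessor
#2=f depends on [0:f]
#3=a depends on [1:a]
#4=d depends on [2:f, 3:a]
#5=a depends on [4:d]
#6=b depends on [5:a]
#7=f depends on [4:d]
#8=f depends on [7:f]
#9=f depends on [8:f]
sources: [0:f, 1:a]
N(rest) = Σ N(rest − s) over sources s of rest; N(one piece) = 1:
  size 1 → [6]=1  [9]=1
  size 2 → [5,6]=1  [6,9]=2  [8,9]=1
  size 3 → [5,6,9]=3  [6,8,9]=3  [7,8,9]=1
  size 4 → [5,6,8,9]=6  [6,7,8,9]=4
  size 5 → [5,6,7,8,9]=10
  size 6 → [4,5,6,7,8,9]=10
  size 7 → [2,4,5,6,7,8,9]=10  [3,4,5,6,7,8,9]=10
  size 8 → [0,2,4,5,6,7,8,9]=10  [1,3,4,5,6,7,8,9]=10  [2,3,4,5,6,7,8,9]=20
  first=0(f) contributes 30
  first=1(a) contributes 30
|[w]| = 60

60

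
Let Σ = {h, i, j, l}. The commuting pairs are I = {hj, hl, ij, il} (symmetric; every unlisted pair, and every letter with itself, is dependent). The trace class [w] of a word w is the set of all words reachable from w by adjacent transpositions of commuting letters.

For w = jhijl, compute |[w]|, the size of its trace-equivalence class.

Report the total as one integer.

10

#0=j has no predecessor
#1=h has no predecessor
#2=i depends on [1:h]
#3=j depends on [0:j]
#4=l depends on [3:j]
sources: [0:j, 1:h]
N(rest) = Σ N(rest − s) over sources s of rest; N(one piece) = 1:
  size 1 → [2]=1  [4]=1
  size 2 → [1,2]=1  [2,4]=2  [3,4]=1
  size 3 → [0,3,4]=1  [1,2,4]=3  [2,3,4]=3
  first=0(j) contributes 6
  first=1(h) contributes 4
|[w]| = 10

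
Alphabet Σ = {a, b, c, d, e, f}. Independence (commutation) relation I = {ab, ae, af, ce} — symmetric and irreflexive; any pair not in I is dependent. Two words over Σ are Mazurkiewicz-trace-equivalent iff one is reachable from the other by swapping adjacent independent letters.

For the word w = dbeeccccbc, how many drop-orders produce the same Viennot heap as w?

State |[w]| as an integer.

drop 0:d onto floor
drop 1:b onto {0:d}
drop 2:e onto {1:b}
drop 3:e onto {2:e}
drop 4:c onto {1:b}
drop 5:c onto {4:c}
drop 6:c onto {5:c}
drop 7:c onto {6:c}
drop 8:b onto {3:e, 7:c}
drop 9:c onto {8:b}
ground layer = {0:d}
drop-orders for the pieces not yet dropped (sum over which currently-grounded one goes next):
  1 to go: {9} 1
  2 to go: {8,9} 1
  3 to go: {3,8,9} 1  {7,8,9} 1
  4 to go: {2,3,8,9} 1  {3,7,8,9} 2  {6,7,8,9} 1
  5 to go: {2,3,7,8,9} 3  {3,6,7,8,9} 3  {5,6,7,8,9} 1
  6 to go: {2,3,6,7,8,9} 6  {3,5,6,7,8,9} 4  {4,5,6,7,8,9} 1
  7 to go: {2,3,5,6,7,8,9} 10  {3,4,5,6,7,8,9} 5
  8 to go: {2,3,4,5,6,7,8,9} 15
  if 0:d drops first: 15 orders

15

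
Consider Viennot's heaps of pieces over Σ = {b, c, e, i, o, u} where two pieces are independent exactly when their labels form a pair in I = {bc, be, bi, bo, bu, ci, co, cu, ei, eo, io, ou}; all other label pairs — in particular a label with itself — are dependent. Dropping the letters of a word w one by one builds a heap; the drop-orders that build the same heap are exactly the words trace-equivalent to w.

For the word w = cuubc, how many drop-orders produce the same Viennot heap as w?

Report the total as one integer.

0(c) covers ∅
1(u) covers ∅
2(u) covers 1:u
3(b) covers ∅
4(c) covers 0:c
floor of heap: 0:c, 1:u, 3:b
completions by unplaced set U, small U first (add the entries for U minus each lowest piece of U):
  |U|=1: {2}:1  {3}:1  {4}:1
  |U|=2: {0,4}:1  {1,2}:1  {2,3}:2  {2,4}:2  {3,4}:2
  |U|=3: {0,2,4}:3  {0,3,4}:3  {1,2,3}:3  {1,2,4}:3  {2,3,4}:6
  start at 0(c): 12
  start at 1(u): 12
  start at 3(b): 6
sum over floor = 30

30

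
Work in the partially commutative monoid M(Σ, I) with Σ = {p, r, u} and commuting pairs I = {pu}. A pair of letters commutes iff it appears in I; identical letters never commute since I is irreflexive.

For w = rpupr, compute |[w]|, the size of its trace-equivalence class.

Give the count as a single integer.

0(r) covers ∅
1(p) covers 0:r
2(u) covers 0:r
3(p) covers 1:p
4(r) covers 2:u, 3:p
floor of heap: 0:r
completions by unplaced set U, small U first (add the entries for U minus each lowest piece of U):
  |U|=1: {4}:1
  |U|=2: {2,4}:1  {3,4}:1
  |U|=3: {1,3,4}:1  {2,3,4}:2
  start at 0(r): 3

3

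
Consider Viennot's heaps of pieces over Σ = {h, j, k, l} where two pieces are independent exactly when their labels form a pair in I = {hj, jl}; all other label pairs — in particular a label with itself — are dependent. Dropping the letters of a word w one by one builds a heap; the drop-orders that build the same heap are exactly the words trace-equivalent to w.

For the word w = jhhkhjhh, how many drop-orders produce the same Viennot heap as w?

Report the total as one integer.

piece 0:j — minimal
piece 1:h — minimal
piece 2:h rests on {1:h}
piece 3:k rests on {0:j, 2:h}
piece 4:h rests on {3:k}
piece 5:j rests on {3:k}
piece 6:h rests on {4:h}
piece 7:h rests on {6:h}
minimal pieces: {0:j, 1:h}
ways to finish when only these pieces remain (= sum over removing one remaining piece with nothing left below it):
  1 left: {5}→1  {7}→1
  2 left: {5,7}→2  {6,7}→1
  3 left: {4,6,7}→1  {5,6,7}→3
  4 left: {4,5,6,7}→4
  5 left: {3,4,5,6,7}→4
  6 left: {0,3,4,5,6,7}→4  {2,3,4,5,6,7}→4
  placing 0:j first → 4 extensions
  placing 1:h first → 8 extensions
total linear extensions = 12

12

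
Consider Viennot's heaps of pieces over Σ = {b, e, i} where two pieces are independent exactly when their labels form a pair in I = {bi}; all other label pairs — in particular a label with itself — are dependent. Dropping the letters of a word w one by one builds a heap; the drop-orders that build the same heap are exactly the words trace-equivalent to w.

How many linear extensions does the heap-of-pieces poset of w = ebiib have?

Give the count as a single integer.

6

#0=e has no predecessor
#1=b depends on [0:e]
#2=i depends on [0:e]
#3=i depends on [2:i]
#4=b depends on [1:b]
sources: [0:e]
N(rest) = Σ N(rest − s) over sources s of rest; N(one piece) = 1:
  size 1 → [3]=1  [4]=1
  size 2 → [1,4]=1  [2,3]=1  [3,4]=2
  size 3 → [1,3,4]=3  [2,3,4]=3
  first=0(e) contributes 6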